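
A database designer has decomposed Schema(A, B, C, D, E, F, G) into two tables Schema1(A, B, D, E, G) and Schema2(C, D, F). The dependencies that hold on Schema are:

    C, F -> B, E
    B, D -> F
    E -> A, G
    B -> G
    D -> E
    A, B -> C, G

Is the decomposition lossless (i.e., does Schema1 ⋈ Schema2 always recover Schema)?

Common attributes: Schema1 ∩ Schema2 = {D}.
Closure of {D}: D → E applies, adding E; E → A, G applies, adding A, G. So (D)⁺ = {A, D, E, G}.
The closure contains neither all of Schema1 = {A, B, D, E, G} nor all of Schema2 = {C, D, F}, so the common attributes are not a superkey of either fragment. The join is lossy.

No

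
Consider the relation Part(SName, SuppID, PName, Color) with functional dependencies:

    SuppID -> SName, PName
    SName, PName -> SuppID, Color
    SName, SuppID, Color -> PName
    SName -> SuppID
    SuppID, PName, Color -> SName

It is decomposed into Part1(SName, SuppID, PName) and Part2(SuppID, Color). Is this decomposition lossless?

Yes

Common attributes: Part1 ∩ Part2 = {SuppID}.
Closure of {SuppID}: SuppID → SName, PName applies, adding SName, PName; SName, PName → SuppID, Color applies, adding Color. So (SuppID)⁺ = {SName, SuppID, PName, Color}.
This closure contains every attribute of Part1, so Part1 ∩ Part2 → Part1. The join is lossless.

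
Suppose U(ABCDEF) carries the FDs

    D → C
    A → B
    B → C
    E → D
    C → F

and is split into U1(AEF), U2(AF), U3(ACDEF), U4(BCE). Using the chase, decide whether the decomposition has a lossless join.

Chase test. Columns are ABCDEF; row i has aⱼ where attribute j ∈ Ui, else bᵢⱼ.
Initial tableau (one row per fragment):
  row 1: a1 b12 b13 b14 a5 a6
  row 2: a1 b22 b23 b24 b25 a6
  row 3: a1 b32 a3 a4 a5 a6
  row 4: b41 a2 a3 b44 a5 b46
Rows 1 and 2 agree on A; apply A→B and equate their B entries.
Rows 1 and 3 agree on A; apply A→B and equate their B entries.
Rows 1 and 2 agree on B; apply B→C and equate their C entries.
Rows 1 and 3 agree on B; apply B→C and equate their C entries.
Rows 1 and 3 agree on E; apply E→D and equate their D entries.
Rows 1 and 4 agree on E; apply E→D and equate their D entries.
Rows 1 and 4 agree on C; apply C→F and equate their F entries.
No row becomes fully distinguished — the join is lossy.

No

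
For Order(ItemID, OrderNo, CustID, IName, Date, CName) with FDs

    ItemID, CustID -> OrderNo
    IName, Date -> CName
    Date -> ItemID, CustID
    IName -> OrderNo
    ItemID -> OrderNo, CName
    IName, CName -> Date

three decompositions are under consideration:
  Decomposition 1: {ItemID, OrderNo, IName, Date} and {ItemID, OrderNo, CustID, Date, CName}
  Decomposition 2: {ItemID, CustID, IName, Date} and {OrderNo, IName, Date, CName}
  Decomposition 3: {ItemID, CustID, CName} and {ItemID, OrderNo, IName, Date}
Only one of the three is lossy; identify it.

Decomposition 3

Decomposition 1: common = {ItemID, OrderNo, Date}, closure = {ItemID, OrderNo, CustID, Date, CName} → lossless.
Decomposition 2: common = {IName, Date}, closure = {ItemID, OrderNo, CustID, IName, Date, CName} → lossless.
Decomposition 3: common = {ItemID}, closure = {ItemID, OrderNo, CName} → lossy.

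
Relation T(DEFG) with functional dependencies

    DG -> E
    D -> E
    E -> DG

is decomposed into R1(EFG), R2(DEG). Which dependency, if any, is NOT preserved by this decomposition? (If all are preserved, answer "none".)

DG → E lies within R2.
D → E lies within R2.
E → DG lies within R2.
Every dependency is enforceable on the fragments, so the decomposition is dependency-preserving.

none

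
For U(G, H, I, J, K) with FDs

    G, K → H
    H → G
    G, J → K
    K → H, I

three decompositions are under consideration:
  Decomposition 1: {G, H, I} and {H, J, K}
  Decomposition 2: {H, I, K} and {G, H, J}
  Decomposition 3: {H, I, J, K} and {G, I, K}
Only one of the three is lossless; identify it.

Decomposition 3

Decomposition 1: common = {H}, closure = {G, H} → lossy.
Decomposition 2: common = {H}, closure = {G, H} → lossy.
Decomposition 3: common = {I, K}, closure = {G, H, I, K} → lossless.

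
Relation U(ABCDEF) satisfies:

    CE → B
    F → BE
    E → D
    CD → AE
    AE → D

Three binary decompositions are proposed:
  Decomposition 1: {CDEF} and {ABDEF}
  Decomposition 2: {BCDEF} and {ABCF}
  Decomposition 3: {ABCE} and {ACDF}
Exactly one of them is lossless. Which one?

Decomposition 2

Decomposition 1: common = {DEF}, closure = {BDEF} → lossy.
Decomposition 2: common = {BCF}, closure = {ABCDEF} → lossless.
Decomposition 3: common = {AC}, closure = {AC} → lossy.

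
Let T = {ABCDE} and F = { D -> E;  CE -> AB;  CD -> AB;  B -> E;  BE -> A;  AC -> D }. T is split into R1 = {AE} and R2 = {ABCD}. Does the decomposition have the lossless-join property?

Common attributes: R1 ∩ R2 = {A}.
No dependency enlarges {A}, so (A)⁺ = {A}.
The closure contains neither all of R1 = {AE} nor all of R2 = {ABCD}, so the common attributes are not a superkey of either fragment. The join is lossy.

No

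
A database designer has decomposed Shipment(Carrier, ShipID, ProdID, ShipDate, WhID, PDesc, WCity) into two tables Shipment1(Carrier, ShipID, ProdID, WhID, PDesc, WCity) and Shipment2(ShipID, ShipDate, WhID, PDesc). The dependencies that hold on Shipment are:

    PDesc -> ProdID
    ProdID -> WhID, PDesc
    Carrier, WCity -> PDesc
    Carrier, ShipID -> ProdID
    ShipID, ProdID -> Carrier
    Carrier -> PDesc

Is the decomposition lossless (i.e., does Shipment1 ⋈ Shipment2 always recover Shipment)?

Common attributes: Shipment1 ∩ Shipment2 = {ShipID, WhID, PDesc}.
Closure of {ShipID, WhID, PDesc}: PDesc → ProdID applies, adding ProdID; ShipID, ProdID → Carrier applies, adding Carrier. So (ShipID, WhID, PDesc)⁺ = {Carrier, ShipID, ProdID, WhID, PDesc}.
The closure contains neither all of Shipment1 = {Carrier, ShipID, ProdID, WhID, PDesc, WCity} nor all of Shipment2 = {ShipID, ShipDate, WhID, PDesc}, so the common attributes are not a superkey of either fragment. The join is lossy.

No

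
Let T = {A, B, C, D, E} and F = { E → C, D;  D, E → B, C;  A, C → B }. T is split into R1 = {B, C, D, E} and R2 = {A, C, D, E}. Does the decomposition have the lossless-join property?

Yes

Common attributes: R1 ∩ R2 = {C, D, E}.
Closure of {C, D, E}: D, E → B, C applies, adding B. So (C, D, E)⁺ = {B, C, D, E}.
This closure contains every attribute of R1, so R1 ∩ R2 → R1. The join is lossless.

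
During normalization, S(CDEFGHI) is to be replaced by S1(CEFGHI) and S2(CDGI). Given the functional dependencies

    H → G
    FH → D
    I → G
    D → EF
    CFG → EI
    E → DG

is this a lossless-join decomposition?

Common attributes: S1 ∩ S2 = {CGI}.
No dependency enlarges {CGI}, so (CGI)⁺ = {CGI}.
The closure contains neither all of S1 = {CEFGHI} nor all of S2 = {CDGI}, so the common attributes are not a superkey of either fragment. The join is lossy.

No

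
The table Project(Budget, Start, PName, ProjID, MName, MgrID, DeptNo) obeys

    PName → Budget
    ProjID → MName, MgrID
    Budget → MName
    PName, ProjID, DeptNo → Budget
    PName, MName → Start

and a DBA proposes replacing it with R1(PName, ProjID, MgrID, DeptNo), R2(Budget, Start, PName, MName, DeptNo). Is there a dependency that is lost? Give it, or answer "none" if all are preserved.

ProjID → MName, MgrID

Check ProjID → MName, MgrID: no single fragment contains all of {ProjID, MName, MgrID}, and the restricted closure of {ProjID} across the fragments never reaches {MName, MgrID}.
PName → Budget is preserved.
Budget → MName is preserved.
PName, ProjID, DeptNo → Budget is preserved.
PName, MName → Start is preserved.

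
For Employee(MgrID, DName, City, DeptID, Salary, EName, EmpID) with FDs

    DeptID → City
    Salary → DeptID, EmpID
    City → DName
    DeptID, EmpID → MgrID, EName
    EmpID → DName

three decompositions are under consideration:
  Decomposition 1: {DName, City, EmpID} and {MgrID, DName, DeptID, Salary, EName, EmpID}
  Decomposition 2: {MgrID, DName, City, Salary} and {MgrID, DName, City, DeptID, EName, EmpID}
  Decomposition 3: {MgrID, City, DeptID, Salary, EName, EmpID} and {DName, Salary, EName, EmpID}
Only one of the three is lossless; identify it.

Decomposition 3

Decomposition 1: common = {DName, EmpID}, closure = {DName, EmpID} → lossy.
Decomposition 2: common = {MgrID, DName, City}, closure = {MgrID, DName, City} → lossy.
Decomposition 3: common = {Salary, EName, EmpID}, closure = {MgrID, DName, City, DeptID, Salary, EName, EmpID} → lossless.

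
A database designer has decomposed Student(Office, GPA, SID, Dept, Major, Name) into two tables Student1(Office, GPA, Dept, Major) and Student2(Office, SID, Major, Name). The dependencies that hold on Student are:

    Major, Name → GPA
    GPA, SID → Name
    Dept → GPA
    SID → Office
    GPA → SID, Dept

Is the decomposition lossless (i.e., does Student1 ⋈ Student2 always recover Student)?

Common attributes: Student1 ∩ Student2 = {Office, Major}.
No dependency enlarges {Office, Major}, so (Office, Major)⁺ = {Office, Major}.
The closure contains neither all of Student1 = {Office, GPA, Dept, Major} nor all of Student2 = {Office, SID, Major, Name}, so the common attributes are not a superkey of either fragment. The join is lossy.

No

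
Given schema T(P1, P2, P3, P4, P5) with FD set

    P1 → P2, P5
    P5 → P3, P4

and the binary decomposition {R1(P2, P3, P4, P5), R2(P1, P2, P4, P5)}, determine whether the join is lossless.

Common attributes: R1 ∩ R2 = {P2, P4, P5}.
Closure of {P2, P4, P5}: P5 → P3, P4 applies, adding P3. So (P2, P4, P5)⁺ = {P2, P3, P4, P5}.
This closure contains every attribute of R1, so R1 ∩ R2 → R1. The join is lossless.

Yes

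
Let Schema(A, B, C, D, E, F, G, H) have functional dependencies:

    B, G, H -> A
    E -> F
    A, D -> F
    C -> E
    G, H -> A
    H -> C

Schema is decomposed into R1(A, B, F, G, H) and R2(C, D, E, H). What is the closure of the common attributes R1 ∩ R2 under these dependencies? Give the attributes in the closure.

R1 ∩ R2 = {H}.
H → C applies, adding C
C → E applies, adding E
E → F applies, adding F
Closure: {C, E, F, H}.

C, E, F, H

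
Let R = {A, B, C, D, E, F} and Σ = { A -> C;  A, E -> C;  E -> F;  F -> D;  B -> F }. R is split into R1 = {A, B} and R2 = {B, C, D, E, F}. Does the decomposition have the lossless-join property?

Common attributes: R1 ∩ R2 = {B}.
Closure of {B}: B → F applies, adding F; F → D applies, adding D. So (B)⁺ = {B, D, F}.
The closure contains neither all of R1 = {A, B} nor all of R2 = {B, C, D, E, F}, so the common attributes are not a superkey of either fragment. The join is lossy.

No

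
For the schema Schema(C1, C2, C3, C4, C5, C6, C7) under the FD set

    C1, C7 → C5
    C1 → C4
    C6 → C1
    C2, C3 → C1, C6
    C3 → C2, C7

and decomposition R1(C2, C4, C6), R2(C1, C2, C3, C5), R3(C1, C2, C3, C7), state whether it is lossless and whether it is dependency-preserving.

Lossless test (chase): Rows 2 and 3 agree on C1; apply C1→C4 and equate their C4 entries. Rows 2 and 3 agree on C2, C3; apply C2, C3→C1, C6 and equate their C1, C6 entries. Rows 2 and 3 agree on C3; apply C3→C2, C7 and equate their C2, C7 entries. Rows 2 and 3 agree on C1, C7; apply C1, C7→C5 and equate their C5 entries. No row becomes fully distinguished — the join is lossy.
Dependency preservation: the restricted closure of {C1, C7} across the fragments never reaches {C5}, so C1, C7 → C5 cannot be enforced without a join — not preserved.

lossy and not dependency-preserving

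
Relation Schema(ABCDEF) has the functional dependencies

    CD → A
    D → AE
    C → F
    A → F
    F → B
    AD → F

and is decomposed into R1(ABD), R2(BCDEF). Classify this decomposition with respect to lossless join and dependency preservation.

lossless but not dependency-preserving

Lossless test: (BD)⁺ = {ABDEF}, which contains all of one fragment — lossless.
Dependency preservation: the restricted closure of {A} across the fragments never reaches {F}, so A → F cannot be enforced without a join — not preserved.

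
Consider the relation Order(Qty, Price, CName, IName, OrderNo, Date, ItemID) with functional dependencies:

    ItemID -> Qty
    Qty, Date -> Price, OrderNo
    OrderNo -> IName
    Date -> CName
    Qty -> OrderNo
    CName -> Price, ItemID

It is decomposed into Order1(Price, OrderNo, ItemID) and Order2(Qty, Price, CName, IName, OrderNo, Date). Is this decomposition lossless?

Common attributes: Order1 ∩ Order2 = {Price, OrderNo}.
Closure of {Price, OrderNo}: OrderNo → IName applies, adding IName. So (Price, OrderNo)⁺ = {Price, IName, OrderNo}.
The closure contains neither all of Order1 = {Price, OrderNo, ItemID} nor all of Order2 = {Qty, Price, CName, IName, OrderNo, Date}, so the common attributes are not a superkey of either fragment. The join is lossy.

No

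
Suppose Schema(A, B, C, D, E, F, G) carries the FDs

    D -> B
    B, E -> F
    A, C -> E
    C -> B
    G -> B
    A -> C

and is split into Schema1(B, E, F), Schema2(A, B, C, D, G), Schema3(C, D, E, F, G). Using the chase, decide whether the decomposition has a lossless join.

No

Chase test. Columns are A, B, C, D, E, F, G; row i has aⱼ where attribute j ∈ Schemai, else bᵢⱼ.
Initial tableau (one row per fragment):
  row 1: b11 a2 b13 b14 a5 a6 b17
  row 2: a1 a2 a3 a4 b25 b26 a7
  row 3: b31 b32 a3 a4 a5 a6 a7
Rows 2 and 3 agree on D; apply D→B and equate their B entries.
No row becomes fully distinguished — the join is lossy.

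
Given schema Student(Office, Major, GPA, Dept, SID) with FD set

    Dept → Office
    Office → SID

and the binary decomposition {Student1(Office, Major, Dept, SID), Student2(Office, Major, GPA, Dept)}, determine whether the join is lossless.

Yes

Common attributes: Student1 ∩ Student2 = {Office, Major, Dept}.
Closure of {Office, Major, Dept}: Office → SID applies, adding SID. So (Office, Major, Dept)⁺ = {Office, Major, Dept, SID}.
This closure contains every attribute of Student1, so Student1 ∩ Student2 → Student1. The join is lossless.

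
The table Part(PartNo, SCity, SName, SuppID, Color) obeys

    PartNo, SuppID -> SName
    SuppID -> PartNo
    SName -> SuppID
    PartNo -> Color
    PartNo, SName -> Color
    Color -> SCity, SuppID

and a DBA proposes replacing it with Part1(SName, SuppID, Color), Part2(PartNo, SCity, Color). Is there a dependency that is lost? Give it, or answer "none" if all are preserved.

none

PartNo, SuppID → SName: restricted closure across fragments reaches SName.
SuppID → PartNo: restricted closure across fragments reaches PartNo.
SName → SuppID lies within Part1.
PartNo → Color lies within Part2.
PartNo, SName → Color: restricted closure across fragments reaches Color.
Color → SCity, SuppID: restricted closure across fragments reaches SCity, SuppID.
Every dependency is enforceable on the fragments, so the decomposition is dependency-preserving.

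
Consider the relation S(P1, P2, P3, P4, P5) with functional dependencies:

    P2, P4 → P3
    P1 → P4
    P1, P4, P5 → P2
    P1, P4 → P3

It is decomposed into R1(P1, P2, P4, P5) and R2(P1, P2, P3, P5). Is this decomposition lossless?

Common attributes: R1 ∩ R2 = {P1, P2, P5}.
Closure of {P1, P2, P5}: P1 → P4 applies, adding P4; P1, P4 → P3 applies, adding P3. So (P1, P2, P5)⁺ = {P1, P2, P3, P4, P5}.
This closure contains every attribute of R1, so R1 ∩ R2 → R1. The join is lossless.

Yes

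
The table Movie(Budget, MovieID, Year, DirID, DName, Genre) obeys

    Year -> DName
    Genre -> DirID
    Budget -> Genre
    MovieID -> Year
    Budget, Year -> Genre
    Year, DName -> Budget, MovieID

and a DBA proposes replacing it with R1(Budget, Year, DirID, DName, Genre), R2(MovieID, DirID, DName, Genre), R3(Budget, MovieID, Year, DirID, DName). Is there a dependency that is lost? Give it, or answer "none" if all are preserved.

Year → DName lies within R1.
Genre → DirID lies within R1.
Budget → Genre lies within R1.
MovieID → Year lies within R3.
Budget, Year → Genre lies within R1.
Year, DName → Budget, MovieID lies within R3.
Every dependency is enforceable on the fragments, so the decomposition is dependency-preserving.

none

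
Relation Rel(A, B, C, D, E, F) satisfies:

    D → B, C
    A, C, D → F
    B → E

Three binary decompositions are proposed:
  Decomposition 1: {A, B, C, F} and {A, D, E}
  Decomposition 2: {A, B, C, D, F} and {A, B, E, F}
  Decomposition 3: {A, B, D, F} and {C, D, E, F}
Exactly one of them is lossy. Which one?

Decomposition 1

Decomposition 1: common = {A}, closure = {A} → lossy.
Decomposition 2: common = {A, B, F}, closure = {A, B, E, F} → lossless.
Decomposition 3: common = {D, F}, closure = {B, C, D, E, F} → lossless.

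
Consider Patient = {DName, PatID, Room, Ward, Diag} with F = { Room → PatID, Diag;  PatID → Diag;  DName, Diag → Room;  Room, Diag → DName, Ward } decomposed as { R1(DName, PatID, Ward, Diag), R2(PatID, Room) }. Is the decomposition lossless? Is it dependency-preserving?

Lossless test: (PatID)⁺ = {PatID, Diag}, which is a superkey of neither fragment — lossy.
Dependency preservation: the restricted closure of {DName, Diag} across the fragments never reaches {Room}, so DName, Diag → Room cannot be enforced without a join — not preserved.

lossy and not dependency-preserving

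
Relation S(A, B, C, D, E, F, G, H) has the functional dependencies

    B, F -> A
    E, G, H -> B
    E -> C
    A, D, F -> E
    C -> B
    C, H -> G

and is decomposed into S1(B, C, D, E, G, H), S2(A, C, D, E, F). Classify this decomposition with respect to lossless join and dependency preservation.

lossy and not dependency-preserving

Lossless test: (C, D, E)⁺ = {B, C, D, E}, which is a superkey of neither fragment — lossy.
Dependency preservation: the restricted closure of {B, F} across the fragments never reaches {A}, so B, F → A cannot be enforced without a join — not preserved.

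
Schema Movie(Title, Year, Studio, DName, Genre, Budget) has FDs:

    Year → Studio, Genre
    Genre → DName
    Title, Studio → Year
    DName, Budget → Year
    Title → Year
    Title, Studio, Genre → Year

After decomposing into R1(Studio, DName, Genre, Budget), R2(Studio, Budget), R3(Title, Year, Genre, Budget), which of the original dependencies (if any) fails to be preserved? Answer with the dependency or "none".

Year → Studio, Genre

Check Year → Studio, Genre: no single fragment contains all of {Year, Studio, Genre}, and the restricted closure of {Year} across the fragments never reaches {Studio, Genre}.
Genre → DName is preserved.
Title, Studio → Year is preserved.
DName, Budget → Year is preserved.
Title → Year is preserved.
Title, Studio, Genre → Year is preserved.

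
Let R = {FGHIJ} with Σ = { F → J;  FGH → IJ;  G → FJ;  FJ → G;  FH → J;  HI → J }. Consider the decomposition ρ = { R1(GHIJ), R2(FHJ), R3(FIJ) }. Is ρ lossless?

No

Chase test. Columns are FGHIJ; row i has aⱼ where attribute j ∈ Ri, else bᵢⱼ.
Initial tableau (one row per fragment):
  row 1: b11 a2 a3 a4 a5
  row 2: a1 b22 a3 b24 a5
  row 3: a1 b32 b33 a4 a5
Rows 2 and 3 agree on FJ; apply FJ→G and equate their G entries.
No row becomes fully distinguished — the join is lossy.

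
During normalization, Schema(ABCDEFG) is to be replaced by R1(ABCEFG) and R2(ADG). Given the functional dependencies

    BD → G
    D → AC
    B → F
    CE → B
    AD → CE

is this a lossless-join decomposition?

No

Common attributes: R1 ∩ R2 = {AG}.
No dependency enlarges {AG}, so (AG)⁺ = {AG}.
The closure contains neither all of R1 = {ABCEFG} nor all of R2 = {ADG}, so the common attributes are not a superkey of either fragment. The join is lossy.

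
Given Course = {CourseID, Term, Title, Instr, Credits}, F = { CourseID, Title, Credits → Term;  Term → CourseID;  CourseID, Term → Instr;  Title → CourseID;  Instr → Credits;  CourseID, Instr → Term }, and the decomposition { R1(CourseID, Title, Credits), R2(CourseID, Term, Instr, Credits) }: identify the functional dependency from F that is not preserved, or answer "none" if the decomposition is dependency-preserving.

CourseID, Title, Credits → Term

Check CourseID, Title, Credits → Term: no single fragment contains all of {CourseID, Term, Title, Credits}, and the restricted closure of {CourseID, Title, Credits} across the fragments never reaches {Term}.
Term → CourseID is preserved.
CourseID, Term → Instr is preserved.
Title → CourseID is preserved.
Instr → Credits is preserved.
CourseID, Instr → Term is preserved.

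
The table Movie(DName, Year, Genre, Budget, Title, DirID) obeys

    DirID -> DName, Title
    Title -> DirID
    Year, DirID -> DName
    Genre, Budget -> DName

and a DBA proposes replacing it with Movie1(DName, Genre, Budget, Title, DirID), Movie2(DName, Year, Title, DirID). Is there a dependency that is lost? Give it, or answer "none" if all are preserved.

DirID → DName, Title lies within Movie1.
Title → DirID lies within Movie1.
Year, DirID → DName lies within Movie2.
Genre, Budget → DName lies within Movie1.
Every dependency is enforceable on the fragments, so the decomposition is dependency-preserving.

none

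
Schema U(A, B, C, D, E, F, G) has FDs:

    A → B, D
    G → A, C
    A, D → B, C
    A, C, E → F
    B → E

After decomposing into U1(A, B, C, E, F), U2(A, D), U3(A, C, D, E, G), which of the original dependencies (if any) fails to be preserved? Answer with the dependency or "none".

A → B, D: restricted closure across fragments reaches B, D.
G → A, C lies within U3.
A, D → B, C: restricted closure across fragments reaches B, C.
A, C, E → F lies within U1.
B → E lies within U1.
Every dependency is enforceable on the fragments, so the decomposition is dependency-preserving.

none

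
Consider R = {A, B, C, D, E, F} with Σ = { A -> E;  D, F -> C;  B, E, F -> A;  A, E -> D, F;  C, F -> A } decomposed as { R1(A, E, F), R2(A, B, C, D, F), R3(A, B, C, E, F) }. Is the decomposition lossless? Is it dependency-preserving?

Lossless test (chase): Rows 1 and 2 agree on A; apply A→E and equate their E entries. Rows 1 and 2 agree on A, E; apply A, E→D, F and equate their D, F entries. Rows 1 and 3 agree on A, E; apply A, E→D, F and equate their D, F entries. Rows 1 and 2 agree on D, F; apply D, F→C and equate their C entries. Row 2 is now all distinguished symbols — the join is lossless.
Dependency preservation: A, E → D, F is not contained in any single fragment, but the restricted closure of its left-hand side across the fragments still reaches the right-hand side; the remaining FDs each lie inside some fragment. All dependencies are preserved.

lossless and dependency-preserving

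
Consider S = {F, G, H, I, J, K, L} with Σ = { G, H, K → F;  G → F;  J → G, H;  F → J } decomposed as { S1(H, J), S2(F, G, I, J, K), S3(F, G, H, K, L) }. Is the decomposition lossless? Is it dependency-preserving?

Lossless test (chase): Rows 1 and 2 agree on J; apply J→G, H and equate their G, H entries. Rows 2 and 3 agree on F; apply F→J and equate their J entries. Rows 1 and 2 agree on G; apply G→F and equate their F entries. No row becomes fully distinguished — the join is lossy.
Dependency preservation: J → G, H is not contained in any single fragment, but the restricted closure of its left-hand side across the fragments still reaches the right-hand side; the remaining FDs each lie inside some fragment. All dependencies are preserved.

lossy but dependency-preserving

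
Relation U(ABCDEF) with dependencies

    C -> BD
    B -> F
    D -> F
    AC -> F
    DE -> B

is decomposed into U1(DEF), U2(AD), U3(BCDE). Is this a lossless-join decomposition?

Chase test. Columns are ABCDEF; row i has aⱼ where attribute j ∈ Ui, else bᵢⱼ.
Initial tableau (one row per fragment):
  row 1: b11 b12 b13 a4 a5 a6
  row 2: a1 b22 b23 a4 b25 b26
  row 3: b31 a2 a3 a4 a5 b36
Rows 1 and 2 agree on D; apply D→F and equate their F entries.
Rows 1 and 3 agree on D; apply D→F and equate their F entries.
Rows 1 and 3 agree on DE; apply DE→B and equate their B entries.
No row becomes fully distinguished — the join is lossy.

No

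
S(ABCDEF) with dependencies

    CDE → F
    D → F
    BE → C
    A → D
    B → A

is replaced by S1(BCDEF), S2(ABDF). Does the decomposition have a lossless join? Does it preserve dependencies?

Lossless test: (BDF)⁺ = {ABDF}, which contains all of one fragment — lossless.
Dependency preservation: every FD's attributes lie within a single fragment, so each can be enforced locally — preserved.

lossless and dependency-preserving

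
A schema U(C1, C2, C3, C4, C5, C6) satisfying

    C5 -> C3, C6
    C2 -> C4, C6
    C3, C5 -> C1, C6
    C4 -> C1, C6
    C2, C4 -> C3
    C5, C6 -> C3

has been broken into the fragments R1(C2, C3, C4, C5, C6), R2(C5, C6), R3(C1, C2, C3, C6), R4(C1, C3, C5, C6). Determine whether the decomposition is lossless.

Chase test. Columns are C1, C2, C3, C4, C5, C6; row i has aⱼ where attribute j ∈ Ri, else bᵢⱼ.
Initial tableau (one row per fragment):
  row 1: b11 a2 a3 a4 a5 a6
  row 2: b21 b22 b23 b24 a5 a6
  row 3: a1 a2 a3 b34 b35 a6
  row 4: a1 b42 a3 b44 a5 a6
Rows 1 and 2 agree on C5; apply C5→C3, C6 and equate their C3, C6 entries.
Rows 1 and 3 agree on C2; apply C2→C4, C6 and equate their C4, C6 entries.
Rows 1 and 2 agree on C3, C5; apply C3, C5→C1, C6 and equate their C1, C6 entries.
Rows 1 and 4 agree on C3, C5; apply C3, C5→C1, C6 and equate their C1, C6 entries.
Row 1 is now all distinguished symbols — the join is lossless.

Yes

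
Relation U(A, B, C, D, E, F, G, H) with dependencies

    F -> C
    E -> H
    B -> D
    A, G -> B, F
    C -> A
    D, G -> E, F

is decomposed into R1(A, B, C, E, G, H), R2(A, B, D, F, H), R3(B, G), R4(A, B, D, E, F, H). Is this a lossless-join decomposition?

No

Chase test. Columns are A, B, C, D, E, F, G, H; row i has aⱼ where attribute j ∈ Ri, else bᵢⱼ.
Initial tableau (one row per fragment):
  row 1: a1 a2 a3 b14 a5 b16 a7 a8
  row 2: a1 a2 b23 a4 b25 a6 b27 a8
  row 3: b31 a2 b33 b34 b35 b36 a7 b38
  row 4: a1 a2 b43 a4 a5 a6 b47 a8
Rows 2 and 4 agree on F; apply F→C and equate their C entries.
Rows 1 and 2 agree on B; apply B→D and equate their D entries.
Rows 1 and 3 agree on B; apply B→D and equate their D entries.
Rows 1 and 3 agree on D, G; apply D, G→E, F and equate their E, F entries.
Rows 1 and 3 agree on F; apply F→C and equate their C entries.
Rows 1 and 3 agree on E; apply E→H and equate their H entries.
Rows 1 and 3 agree on C; apply C→A and equate their A entries.
No row becomes fully distinguished — the join is lossy.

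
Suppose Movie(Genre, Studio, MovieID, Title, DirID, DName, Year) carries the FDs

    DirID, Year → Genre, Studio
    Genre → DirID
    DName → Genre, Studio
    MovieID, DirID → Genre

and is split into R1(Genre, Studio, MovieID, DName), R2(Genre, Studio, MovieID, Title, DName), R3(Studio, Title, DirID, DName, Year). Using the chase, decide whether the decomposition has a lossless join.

No

Chase test. Columns are Genre, Studio, MovieID, Title, DirID, DName, Year; row i has aⱼ where attribute j ∈ Ri, else bᵢⱼ.
Initial tableau (one row per fragment):
  row 1: a1 a2 a3 b14 b15 a6 b17
  row 2: a1 a2 a3 a4 b25 a6 b27
  row 3: b31 a2 b33 a4 a5 a6 a7
Rows 1 and 2 agree on Genre; apply Genre→DirID and equate their DirID entries.
Rows 1 and 3 agree on DName; apply DName→Genre, Studio and equate their Genre, Studio entries.
Rows 1 and 3 agree on Genre; apply Genre→DirID and equate their DirID entries.
No row becomes fully distinguished — the join is lossy.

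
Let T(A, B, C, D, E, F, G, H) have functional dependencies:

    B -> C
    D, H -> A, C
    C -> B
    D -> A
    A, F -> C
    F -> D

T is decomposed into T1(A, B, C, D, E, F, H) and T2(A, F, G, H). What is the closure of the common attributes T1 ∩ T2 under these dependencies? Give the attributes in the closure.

T1 ∩ T2 = {A, F, H}.
A, F → C applies, adding C
F → D applies, adding D
C → B applies, adding B
Closure: {A, B, C, D, F, H}.

A, B, C, D, F, H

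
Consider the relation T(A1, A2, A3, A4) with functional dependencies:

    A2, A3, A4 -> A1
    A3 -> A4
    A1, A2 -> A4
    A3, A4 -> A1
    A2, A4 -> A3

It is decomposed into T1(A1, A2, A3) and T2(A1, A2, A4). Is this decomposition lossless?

Yes

Common attributes: T1 ∩ T2 = {A1, A2}.
Closure of {A1, A2}: A1, A2 → A4 applies, adding A4; A2, A4 → A3 applies, adding A3. So (A1, A2)⁺ = {A1, A2, A3, A4}.
This closure contains every attribute of T1, so T1 ∩ T2 → T1. The join is lossless.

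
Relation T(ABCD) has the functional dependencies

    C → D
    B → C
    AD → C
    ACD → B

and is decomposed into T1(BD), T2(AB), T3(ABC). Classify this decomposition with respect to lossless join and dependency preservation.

Lossless test (chase): Rows 1 and 2 agree on B; apply B→C and equate their C entries. Rows 1 and 3 agree on B; apply B→C and equate their C entries. Rows 1 and 2 agree on C; apply C→D and equate their D entries. Rows 1 and 3 agree on C; apply C→D and equate their D entries. Row 2 is now all distinguished symbols — the join is lossless.
Dependency preservation: the restricted closure of {C} across the fragments never reaches {D}, so C → D cannot be enforced without a join — not preserved.

lossless but not dependency-preserving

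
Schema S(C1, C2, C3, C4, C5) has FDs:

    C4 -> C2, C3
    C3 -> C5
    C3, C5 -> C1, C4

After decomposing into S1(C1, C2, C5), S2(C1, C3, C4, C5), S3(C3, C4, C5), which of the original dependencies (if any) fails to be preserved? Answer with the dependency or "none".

C4 -> C2, C3

Check C4 → C2, C3: no single fragment contains all of {C2, C3, C4}, and the restricted closure of {C4} across the fragments never reaches {C2, C3}.
C3 → C5 is preserved.
C3, C5 → C1, C4 is preserved.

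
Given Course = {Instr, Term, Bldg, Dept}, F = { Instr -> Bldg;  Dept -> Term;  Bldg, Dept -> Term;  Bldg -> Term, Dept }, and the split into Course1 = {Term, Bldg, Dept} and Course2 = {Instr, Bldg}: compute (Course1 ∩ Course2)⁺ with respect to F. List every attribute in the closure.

Term, Bldg, Dept

Course1 ∩ Course2 = {Bldg}.
Bldg → Term, Dept applies, adding Term, Dept
Closure: {Term, Bldg, Dept}.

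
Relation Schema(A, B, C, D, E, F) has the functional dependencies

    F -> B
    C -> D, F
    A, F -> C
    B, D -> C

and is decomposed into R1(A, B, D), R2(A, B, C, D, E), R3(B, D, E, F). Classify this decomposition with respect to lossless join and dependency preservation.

Lossless test (chase): Rows 1 and 2 agree on B, D; apply B, D→C and equate their C entries. Rows 1 and 3 agree on B, D; apply B, D→C and equate their C entries. Rows 1 and 2 agree on C; apply C→D, F and equate their D, F entries. Rows 1 and 3 agree on C; apply C→D, F and equate their D, F entries. Row 2 is now all distinguished symbols — the join is lossless.
Dependency preservation: the restricted closure of {A, F} across the fragments never reaches {C}, so A, F → C cannot be enforced without a join — not preserved.

lossless but not dependency-preserving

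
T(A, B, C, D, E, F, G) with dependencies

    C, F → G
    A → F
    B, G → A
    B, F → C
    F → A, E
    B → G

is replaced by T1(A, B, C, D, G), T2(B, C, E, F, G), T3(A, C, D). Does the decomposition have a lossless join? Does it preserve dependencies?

lossless but not dependency-preserving

Lossless test (chase): Rows 1 and 3 agree on A; apply A→F and equate their F entries. Rows 1 and 2 agree on B, G; apply B, G→A and equate their A entries. Rows 1 and 3 agree on F; apply F→A, E and equate their A, E entries. Rows 1 and 3 agree on C, F; apply C, F→G and equate their G entries. Rows 1 and 2 agree on A; apply A→F and equate their F entries. Rows 1 and 2 agree on F; apply F→A, E and equate their A, E entries. Row 1 is now all distinguished symbols — the join is lossless.
Dependency preservation: the restricted closure of {A} across the fragments never reaches {F}, so A → F cannot be enforced without a join — not preserved.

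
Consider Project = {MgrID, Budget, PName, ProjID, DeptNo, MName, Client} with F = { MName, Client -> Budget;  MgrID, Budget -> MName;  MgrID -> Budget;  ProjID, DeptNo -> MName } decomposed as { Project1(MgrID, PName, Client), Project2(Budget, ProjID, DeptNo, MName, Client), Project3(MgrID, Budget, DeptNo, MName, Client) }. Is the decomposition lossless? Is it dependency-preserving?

Lossless test (chase): Rows 1 and 3 agree on MgrID; apply MgrID→Budget and equate their Budget entries. Rows 1 and 3 agree on MgrID, Budget; apply MgrID, Budget→MName and equate their MName entries. No row becomes fully distinguished — the join is lossy.
Dependency preservation: every FD's attributes lie within a single fragment, so each can be enforced locally — preserved.

lossy but dependency-preserving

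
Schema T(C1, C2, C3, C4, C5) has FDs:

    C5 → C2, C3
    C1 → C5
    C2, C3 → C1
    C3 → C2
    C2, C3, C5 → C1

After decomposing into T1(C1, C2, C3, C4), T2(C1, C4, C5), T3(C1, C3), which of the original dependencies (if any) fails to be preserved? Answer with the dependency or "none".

none

C5 → C2, C3: restricted closure across fragments reaches C2, C3.
C1 → C5 lies within T2.
C2, C3 → C1 lies within T1.
C3 → C2 lies within T1.
C2, C3, C5 → C1: restricted closure across fragments reaches C1.
Every dependency is enforceable on the fragments, so the decomposition is dependency-preserving.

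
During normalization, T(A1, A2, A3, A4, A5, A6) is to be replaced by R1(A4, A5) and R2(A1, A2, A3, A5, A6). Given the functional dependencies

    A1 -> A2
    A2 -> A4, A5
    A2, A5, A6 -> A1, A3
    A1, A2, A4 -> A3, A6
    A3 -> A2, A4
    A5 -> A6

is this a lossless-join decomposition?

Common attributes: R1 ∩ R2 = {A5}.
Closure of {A5}: A5 → A6 applies, adding A6. So (A5)⁺ = {A5, A6}.
The closure contains neither all of R1 = {A4, A5} nor all of R2 = {A1, A2, A3, A5, A6}, so the common attributes are not a superkey of either fragment. The join is lossy.

No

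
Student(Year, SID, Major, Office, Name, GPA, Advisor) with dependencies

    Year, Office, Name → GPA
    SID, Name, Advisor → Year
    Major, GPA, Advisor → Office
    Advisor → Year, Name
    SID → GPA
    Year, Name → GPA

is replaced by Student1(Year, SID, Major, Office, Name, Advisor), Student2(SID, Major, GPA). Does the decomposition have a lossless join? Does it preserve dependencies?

Lossless test: (SID, Major)⁺ = {SID, Major, GPA}, which contains all of one fragment — lossless.
Dependency preservation: the restricted closure of {Year, Office, Name} across the fragments never reaches {GPA}, so Year, Office, Name → GPA cannot be enforced without a join — not preserved.

lossless but not dependency-preserving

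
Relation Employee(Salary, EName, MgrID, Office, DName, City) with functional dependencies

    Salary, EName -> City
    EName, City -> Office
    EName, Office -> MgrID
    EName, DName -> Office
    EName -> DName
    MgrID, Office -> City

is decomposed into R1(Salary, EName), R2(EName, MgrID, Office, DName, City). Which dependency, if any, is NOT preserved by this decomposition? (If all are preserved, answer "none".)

Salary, EName → City: restricted closure across fragments reaches City.
EName, City → Office lies within R2.
EName, Office → MgrID lies within R2.
EName, DName → Office lies within R2.
EName → DName lies within R2.
MgrID, Office → City lies within R2.
Every dependency is enforceable on the fragments, so the decomposition is dependency-preserving.

none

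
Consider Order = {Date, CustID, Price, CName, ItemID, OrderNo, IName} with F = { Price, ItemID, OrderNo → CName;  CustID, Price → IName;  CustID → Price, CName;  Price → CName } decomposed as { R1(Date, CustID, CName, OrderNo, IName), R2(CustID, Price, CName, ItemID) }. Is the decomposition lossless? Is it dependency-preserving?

Lossless test: (CustID, CName)⁺ = {CustID, Price, CName, IName}, which is a superkey of neither fragment — lossy.
Dependency preservation: Price, ItemID, OrderNo → CName; CustID, Price → IName are not contained in any single fragment, but the restricted closure of each left-hand side across the fragments still reaches the right-hand side; the remaining FDs each lie inside some fragment. All dependencies are preserved.

lossy but dependency-preserving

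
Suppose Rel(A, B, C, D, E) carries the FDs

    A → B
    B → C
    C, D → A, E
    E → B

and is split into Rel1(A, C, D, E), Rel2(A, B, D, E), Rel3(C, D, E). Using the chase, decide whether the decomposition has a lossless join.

Chase test. Columns are A, B, C, D, E; row i has aⱼ where attribute j ∈ Reli, else bᵢⱼ.
Initial tableau (one row per fragment):
  row 1: a1 b12 a3 a4 a5
  row 2: a1 a2 b23 a4 a5
  row 3: b31 b32 a3 a4 a5
Rows 1 and 2 agree on A; apply A→B and equate their B entries.
Rows 1 and 2 agree on B; apply B→C and equate their C entries.
Rows 1 and 3 agree on C, D; apply C, D→A, E and equate their A, E entries.
Rows 1 and 3 agree on E; apply E→B and equate their B entries.
Row 1 is now all distinguished symbols — the join is lossless.

Yes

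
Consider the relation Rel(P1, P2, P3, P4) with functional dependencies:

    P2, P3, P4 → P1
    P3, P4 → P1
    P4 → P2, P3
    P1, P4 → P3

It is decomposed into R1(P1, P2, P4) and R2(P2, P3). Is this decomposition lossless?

Common attributes: R1 ∩ R2 = {P2}.
No dependency enlarges {P2}, so (P2)⁺ = {P2}.
The closure contains neither all of R1 = {P1, P2, P4} nor all of R2 = {P2, P3}, so the common attributes are not a superkey of either fragment. The join is lossy.

No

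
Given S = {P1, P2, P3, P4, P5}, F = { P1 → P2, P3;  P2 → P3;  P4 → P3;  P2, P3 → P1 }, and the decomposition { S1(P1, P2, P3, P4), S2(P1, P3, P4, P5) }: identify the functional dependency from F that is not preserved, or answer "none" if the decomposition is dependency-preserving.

none

P1 → P2, P3 lies within S1.
P2 → P3 lies within S1.
P4 → P3 lies within S1.
P2, P3 → P1 lies within S1.
Every dependency is enforceable on the fragments, so the decomposition is dependency-preserving.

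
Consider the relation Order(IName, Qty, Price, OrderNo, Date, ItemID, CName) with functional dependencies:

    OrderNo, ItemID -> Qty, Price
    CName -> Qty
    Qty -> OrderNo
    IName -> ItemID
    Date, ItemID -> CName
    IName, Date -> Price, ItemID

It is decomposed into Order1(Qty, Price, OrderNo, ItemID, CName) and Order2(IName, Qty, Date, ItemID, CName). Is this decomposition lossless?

Common attributes: Order1 ∩ Order2 = {Qty, ItemID, CName}.
Closure of {Qty, ItemID, CName}: Qty → OrderNo applies, adding OrderNo; OrderNo, ItemID → Qty, Price applies, adding Price. So (Qty, ItemID, CName)⁺ = {Qty, Price, OrderNo, ItemID, CName}.
This closure contains every attribute of Order1, so Order1 ∩ Order2 → Order1. The join is lossless.

Yes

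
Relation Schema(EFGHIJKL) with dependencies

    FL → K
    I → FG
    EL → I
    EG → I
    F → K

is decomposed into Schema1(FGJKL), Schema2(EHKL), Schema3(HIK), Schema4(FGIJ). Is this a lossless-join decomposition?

No

Chase test. Columns are EFGHIJKL; row i has aⱼ where attribute j ∈ Schemai, else bᵢⱼ.
Initial tableau (one row per fragment):
  row 1: b11 a2 a3 b14 b15 a6 a7 a8
  row 2: a1 b22 b23 a4 b25 b26 a7 a8
  row 3: b31 b32 b33 a4 a5 b36 a7 b38
  row 4: b41 a2 a3 b44 a5 a6 b47 b48
Rows 3 and 4 agree on I; apply I→FG and equate their FG entries.
Rows 1 and 4 agree on F; apply F→K and equate their K entries.
No row becomes fully distinguished — the join is lossy.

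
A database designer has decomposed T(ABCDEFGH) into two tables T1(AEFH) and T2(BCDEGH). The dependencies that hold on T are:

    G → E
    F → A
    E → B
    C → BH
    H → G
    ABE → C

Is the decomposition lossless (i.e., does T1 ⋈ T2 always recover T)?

No

Common attributes: T1 ∩ T2 = {EH}.
Closure of {EH}: E → B applies, adding B; H → G applies, adding G. So (EH)⁺ = {BEGH}.
The closure contains neither all of T1 = {AEFH} nor all of T2 = {BCDEGH}, so the common attributes are not a superkey of either fragment. The join is lossy.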